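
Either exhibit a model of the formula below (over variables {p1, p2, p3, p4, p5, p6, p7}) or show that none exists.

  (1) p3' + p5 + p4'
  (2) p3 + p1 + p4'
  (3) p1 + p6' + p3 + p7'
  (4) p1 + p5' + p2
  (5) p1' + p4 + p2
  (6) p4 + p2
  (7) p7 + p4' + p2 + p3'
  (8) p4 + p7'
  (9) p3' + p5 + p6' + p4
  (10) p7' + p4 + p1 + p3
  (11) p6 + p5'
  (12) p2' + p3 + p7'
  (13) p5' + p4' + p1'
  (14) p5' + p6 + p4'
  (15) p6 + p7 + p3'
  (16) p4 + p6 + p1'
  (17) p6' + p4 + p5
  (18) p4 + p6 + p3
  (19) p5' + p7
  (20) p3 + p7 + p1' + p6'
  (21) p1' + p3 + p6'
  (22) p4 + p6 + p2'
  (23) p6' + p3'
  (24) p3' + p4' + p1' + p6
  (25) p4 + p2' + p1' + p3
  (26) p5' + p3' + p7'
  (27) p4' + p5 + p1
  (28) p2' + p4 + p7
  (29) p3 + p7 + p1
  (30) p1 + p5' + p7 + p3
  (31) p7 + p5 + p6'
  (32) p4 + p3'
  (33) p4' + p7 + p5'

p1 ↦ 1; p2 ↦ 0; p3 ↦ 0; p4 ↦ 1; p5 ↦ 0; p6 ↦ 0; p7 ↦ 1

Branch on p4: set p4 = 1.
Branch on p3: set p3 = 0.
Unit clause (p1) forces p1 = 1.
Unit clause (p5') forces p5 = 0.
Unit clause (p6') forces p6 = 0.
Branch on p2: set p2 = 0.
No clause remains; p7 is free.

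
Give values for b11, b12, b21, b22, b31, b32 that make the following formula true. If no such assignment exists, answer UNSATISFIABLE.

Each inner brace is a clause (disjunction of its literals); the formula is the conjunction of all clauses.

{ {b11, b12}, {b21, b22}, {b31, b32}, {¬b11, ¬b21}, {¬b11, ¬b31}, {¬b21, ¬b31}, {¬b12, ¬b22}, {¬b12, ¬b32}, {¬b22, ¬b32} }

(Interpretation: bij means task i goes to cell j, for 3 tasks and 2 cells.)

Try b11 = True.
(¬b21) alone gives b21 = False.
(b22) alone gives b22 = True.
(¬b31) alone gives b31 = False.
(b32) alone gives b32 = True.
That conflicts with the unit clause (¬b32).
Undo b11 and try b11 = False.
(b12) alone gives b12 = True.
(¬b22) alone gives b22 = False.
(b21) alone gives b21 = True.
(¬b31) alone gives b31 = False.
(b32) alone gives b32 = True.
That conflicts with the unit clause (¬b32).
Both values of b11 lead to a conflict.

UNSATISFIABLE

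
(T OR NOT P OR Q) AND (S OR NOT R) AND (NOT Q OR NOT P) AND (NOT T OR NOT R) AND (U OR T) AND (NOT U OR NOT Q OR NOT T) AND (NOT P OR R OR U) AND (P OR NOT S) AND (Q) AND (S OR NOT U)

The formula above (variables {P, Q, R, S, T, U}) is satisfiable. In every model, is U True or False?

Suppose U = true.
The clause (Q) is unit, so Q = true.
The clause (NOT P) is unit, so P = false.
The clause (NOT T) is unit, so T = false.
The clause (NOT S) is unit, so S = false.
Now (S) is unsatisfied and unit — conflict.
So every satisfying assignment has U = False.

False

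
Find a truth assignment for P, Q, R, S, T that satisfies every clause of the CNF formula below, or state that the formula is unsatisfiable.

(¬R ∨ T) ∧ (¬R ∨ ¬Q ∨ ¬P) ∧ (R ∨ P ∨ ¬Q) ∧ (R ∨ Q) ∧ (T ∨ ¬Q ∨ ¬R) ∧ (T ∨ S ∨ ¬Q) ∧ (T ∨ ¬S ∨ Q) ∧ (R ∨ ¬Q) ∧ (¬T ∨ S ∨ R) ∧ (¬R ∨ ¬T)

Branch on R: set R = False.
Unit clause (Q) forces Q = True.
That conflicts with the unit clause (¬Q).
Undo R and try R = True.
Unit clause (T) forces T = True.
That conflicts with the unit clause (¬T).
Both values of R lead to a conflict.

UNSATISFIABLE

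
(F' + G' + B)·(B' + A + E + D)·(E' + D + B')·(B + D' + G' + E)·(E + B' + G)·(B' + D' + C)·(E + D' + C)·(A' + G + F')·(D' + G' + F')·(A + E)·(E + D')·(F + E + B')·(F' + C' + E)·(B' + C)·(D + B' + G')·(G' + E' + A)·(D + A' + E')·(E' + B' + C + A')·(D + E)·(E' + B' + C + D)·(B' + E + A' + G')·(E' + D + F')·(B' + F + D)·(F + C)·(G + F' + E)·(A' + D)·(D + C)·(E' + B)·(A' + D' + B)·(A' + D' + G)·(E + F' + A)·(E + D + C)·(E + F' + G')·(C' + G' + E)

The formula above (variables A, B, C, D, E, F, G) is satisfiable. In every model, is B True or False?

Suppose B = 0.
Unit clause (E') forces E = 0.
Unit clause (A) forces A = 1.
Unit clause (D') forces D = 0.
Now (D) is unsatisfied and unit — conflict.
So every satisfying assignment has B = True.

True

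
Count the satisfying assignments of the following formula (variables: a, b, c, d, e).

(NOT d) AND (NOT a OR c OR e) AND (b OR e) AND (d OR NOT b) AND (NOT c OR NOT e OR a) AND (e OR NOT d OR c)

3

There are 2^5 = 32 truth assignments over (a, b, c, d, e).
Split on d. With d = true, the clauses containing d are satisfied and NOT d drops from the rest; 0 of the 2^4 = 16 assignments to the other variables satisfy what remains.
With d = false, by the same count on the reduced clause set, 3 assignments work.
(One model: a=F, b=F, c=F, d=F, e=T.)
Total: 0 + 3 = 3.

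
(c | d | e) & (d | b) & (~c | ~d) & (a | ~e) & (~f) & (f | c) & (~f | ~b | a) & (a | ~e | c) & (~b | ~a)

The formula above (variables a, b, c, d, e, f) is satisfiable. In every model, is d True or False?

False

Suppose d = 1.
(~c) alone gives c = 0.
(~f) alone gives f = 0.
That conflicts with the unit clause (f).
So every satisfying assignment has d = False.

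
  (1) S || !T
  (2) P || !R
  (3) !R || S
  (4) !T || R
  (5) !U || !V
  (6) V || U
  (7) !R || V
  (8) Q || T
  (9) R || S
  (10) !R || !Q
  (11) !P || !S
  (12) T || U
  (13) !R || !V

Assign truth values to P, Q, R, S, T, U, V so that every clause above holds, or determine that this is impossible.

Try S = true.
The clause (!P) is unit, so P = false.
The clause (!R) is unit, so R = false.
The clause (!T) is unit, so T = false.
The clause (Q) is unit, so Q = true.
The clause (U) is unit, so U = true.
The clause (!V) is unit, so V = false.
All clauses are satisfied.

P ↦ false,  Q ↦ true,  R ↦ false,  S ↦ true,  T ↦ false,  U ↦ true,  V ↦ false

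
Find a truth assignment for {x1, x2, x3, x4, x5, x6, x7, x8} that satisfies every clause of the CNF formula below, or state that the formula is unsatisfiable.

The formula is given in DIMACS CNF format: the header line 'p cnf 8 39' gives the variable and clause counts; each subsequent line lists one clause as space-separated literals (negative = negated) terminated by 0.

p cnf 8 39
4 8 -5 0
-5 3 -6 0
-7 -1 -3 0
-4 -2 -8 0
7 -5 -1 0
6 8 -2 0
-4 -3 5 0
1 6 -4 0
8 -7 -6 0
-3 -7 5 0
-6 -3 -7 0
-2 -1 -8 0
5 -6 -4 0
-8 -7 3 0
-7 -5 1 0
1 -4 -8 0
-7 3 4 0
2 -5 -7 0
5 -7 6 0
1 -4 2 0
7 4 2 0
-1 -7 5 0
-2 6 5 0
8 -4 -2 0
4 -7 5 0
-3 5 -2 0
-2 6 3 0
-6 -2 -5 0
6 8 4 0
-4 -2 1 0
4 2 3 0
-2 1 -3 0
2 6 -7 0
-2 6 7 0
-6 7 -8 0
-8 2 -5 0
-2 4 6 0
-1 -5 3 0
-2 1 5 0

x1=True, x2=False, x3=False, x4=True, x5=False, x6=False, x7=False, x8=True

Branch on x4: set x4 = True.
Branch on x2: set x2 = False.
(x1) alone gives x1 = True.
Branch on x7: set x7 = False.
(¬x5) alone gives x5 = False.
(¬x3) alone gives x3 = False.
(¬x6) alone gives x6 = False.
Every clause is now satisfied; x8 is unconstrained.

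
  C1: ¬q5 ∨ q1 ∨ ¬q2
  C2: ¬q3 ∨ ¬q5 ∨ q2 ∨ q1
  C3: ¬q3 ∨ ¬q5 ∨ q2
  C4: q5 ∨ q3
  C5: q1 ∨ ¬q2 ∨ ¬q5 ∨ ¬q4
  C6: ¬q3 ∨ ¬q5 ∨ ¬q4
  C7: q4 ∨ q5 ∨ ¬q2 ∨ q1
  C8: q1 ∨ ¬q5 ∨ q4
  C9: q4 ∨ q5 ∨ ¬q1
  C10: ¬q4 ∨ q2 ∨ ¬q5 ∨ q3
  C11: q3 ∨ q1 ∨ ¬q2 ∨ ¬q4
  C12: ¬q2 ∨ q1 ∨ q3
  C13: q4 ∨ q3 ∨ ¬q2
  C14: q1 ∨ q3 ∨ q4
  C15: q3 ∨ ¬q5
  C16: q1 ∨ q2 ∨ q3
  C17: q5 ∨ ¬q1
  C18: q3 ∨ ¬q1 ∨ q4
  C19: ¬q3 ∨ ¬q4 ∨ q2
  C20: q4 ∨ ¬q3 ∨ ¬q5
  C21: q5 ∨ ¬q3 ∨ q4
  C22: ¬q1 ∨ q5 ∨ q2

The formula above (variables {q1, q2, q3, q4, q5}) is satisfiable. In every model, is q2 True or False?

Suppose q2 = False.
Try q3 = False.
Unit clause (q5) forces q5 = True.
Now (¬q5) is unsatisfied and unit — conflict.
So q3 must be the other value — set q3 = True.
Unit clause (¬q5) forces q5 = False.
Unit clause (¬q1) forces q1 = False.
Unit clause (¬q4) forces q4 = False.
Now (q4) is unsatisfied and unit — conflict.
Either choice for q3 ends in contradiction.
So every satisfying assignment has q2 = True.

True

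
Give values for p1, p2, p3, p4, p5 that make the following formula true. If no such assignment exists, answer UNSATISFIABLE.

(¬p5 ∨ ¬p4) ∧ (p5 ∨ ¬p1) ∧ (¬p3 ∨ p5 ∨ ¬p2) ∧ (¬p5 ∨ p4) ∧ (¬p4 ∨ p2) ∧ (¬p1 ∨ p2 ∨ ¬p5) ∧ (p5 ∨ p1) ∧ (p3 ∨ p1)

UNSATISFIABLE

Try p5 = False.
The clause (¬p1) is unit, so p1 = False.
Now (p1) is unsatisfied and unit — conflict.
Undo p5 and try p5 = True.
The clause (¬p4) is unit, so p4 = False.
Now (p4) is unsatisfied and unit — conflict.
Neither p5 = True nor p5 = False works.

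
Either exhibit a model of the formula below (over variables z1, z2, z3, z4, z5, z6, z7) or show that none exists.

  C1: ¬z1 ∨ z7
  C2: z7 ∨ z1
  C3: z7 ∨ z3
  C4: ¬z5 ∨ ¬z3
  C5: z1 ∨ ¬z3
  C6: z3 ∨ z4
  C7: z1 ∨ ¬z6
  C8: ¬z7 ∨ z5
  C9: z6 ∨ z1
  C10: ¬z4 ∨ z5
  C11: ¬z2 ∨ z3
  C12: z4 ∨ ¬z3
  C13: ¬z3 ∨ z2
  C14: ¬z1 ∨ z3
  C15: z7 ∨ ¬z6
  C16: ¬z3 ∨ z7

UNSATISFIABLE

Suppose z1 = False.
From the singleton clause (z7), z7 = True.
From the singleton clause (¬z3), z3 = False.
From the singleton clause (z4), z4 = True.
From the singleton clause (¬z6), z6 = False.
Now (z6) is unsatisfied and unit — conflict.
That branch fails; take z1 = True instead.
From the singleton clause (z7), z7 = True.
From the singleton clause (z5), z5 = True.
From the singleton clause (¬z3), z3 = False.
Now (z3) is unsatisfied and unit — conflict.
Neither z1 = True nor z1 = False works.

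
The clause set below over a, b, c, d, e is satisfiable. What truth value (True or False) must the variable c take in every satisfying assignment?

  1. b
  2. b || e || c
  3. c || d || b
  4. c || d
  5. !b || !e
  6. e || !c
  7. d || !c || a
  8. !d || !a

Suppose c = true.
The clause (b) is unit, so b = true.
The clause (!e) is unit, so e = false.
Now (e) is unsatisfied and unit — conflict.
So every satisfying assignment has c = False.

False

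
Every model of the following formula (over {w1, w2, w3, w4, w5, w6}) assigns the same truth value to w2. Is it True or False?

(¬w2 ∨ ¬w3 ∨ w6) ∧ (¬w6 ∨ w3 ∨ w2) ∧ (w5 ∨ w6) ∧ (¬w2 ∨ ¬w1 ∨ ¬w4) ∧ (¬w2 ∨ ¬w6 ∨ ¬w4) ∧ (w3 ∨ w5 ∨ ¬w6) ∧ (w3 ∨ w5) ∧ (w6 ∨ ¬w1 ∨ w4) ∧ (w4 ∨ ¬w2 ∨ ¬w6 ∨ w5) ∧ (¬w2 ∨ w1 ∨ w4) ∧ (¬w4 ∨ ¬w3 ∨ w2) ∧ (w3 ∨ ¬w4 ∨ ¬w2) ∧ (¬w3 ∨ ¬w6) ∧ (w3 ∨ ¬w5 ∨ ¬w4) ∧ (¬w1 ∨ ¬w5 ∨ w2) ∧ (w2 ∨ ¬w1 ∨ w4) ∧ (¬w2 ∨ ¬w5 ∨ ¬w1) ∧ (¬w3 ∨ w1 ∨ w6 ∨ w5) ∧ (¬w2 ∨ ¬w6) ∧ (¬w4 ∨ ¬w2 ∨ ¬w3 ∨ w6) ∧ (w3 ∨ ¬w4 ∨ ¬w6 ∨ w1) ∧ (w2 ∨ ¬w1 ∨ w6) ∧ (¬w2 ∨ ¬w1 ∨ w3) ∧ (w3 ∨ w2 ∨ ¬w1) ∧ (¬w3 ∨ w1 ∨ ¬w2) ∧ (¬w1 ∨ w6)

False

Suppose w2 = True.
From the singleton clause (¬w6), w6 = False.
From the singleton clause (¬w3), w3 = False.
From the singleton clause (w5), w5 = True.
From the singleton clause (¬w4), w4 = False.
From the singleton clause (¬w1), w1 = False.
Now (w1) is unsatisfied and unit — conflict.
So every satisfying assignment has w2 = False.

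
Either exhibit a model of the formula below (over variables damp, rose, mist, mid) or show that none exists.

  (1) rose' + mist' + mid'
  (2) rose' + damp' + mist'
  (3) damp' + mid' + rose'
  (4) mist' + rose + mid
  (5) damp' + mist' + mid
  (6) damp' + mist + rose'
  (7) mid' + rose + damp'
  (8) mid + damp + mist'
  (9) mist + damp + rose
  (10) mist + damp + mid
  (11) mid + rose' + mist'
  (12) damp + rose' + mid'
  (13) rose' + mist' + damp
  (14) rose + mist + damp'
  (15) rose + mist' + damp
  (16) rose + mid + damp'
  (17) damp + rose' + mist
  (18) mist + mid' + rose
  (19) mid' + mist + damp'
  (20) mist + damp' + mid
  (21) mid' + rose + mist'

Branch on rose: set rose = 0.
Branch on mist: set mist = 0.
Unit clause (damp) forces damp = 1.
Now (damp') is unsatisfied and unit — conflict.
Undo mist and try mist = 1.
Unit clause (mid) forces mid = 1.
Now (mid') is unsatisfied and unit — conflict.
Neither mist = 1 nor mist = 0 works.
Undo rose and try rose = 1.
Branch on mist: set mist = 0.
Unit clause (damp') forces damp = 0.
Now (damp) is unsatisfied and unit — conflict.
Undo mist and try mist = 1.
Unit clause (mid') forces mid = 0.
Now (mid) is unsatisfied and unit — conflict.
Neither mist = 1 nor mist = 0 works.
Neither rose = 1 nor rose = 0 works.

UNSATISFIABLE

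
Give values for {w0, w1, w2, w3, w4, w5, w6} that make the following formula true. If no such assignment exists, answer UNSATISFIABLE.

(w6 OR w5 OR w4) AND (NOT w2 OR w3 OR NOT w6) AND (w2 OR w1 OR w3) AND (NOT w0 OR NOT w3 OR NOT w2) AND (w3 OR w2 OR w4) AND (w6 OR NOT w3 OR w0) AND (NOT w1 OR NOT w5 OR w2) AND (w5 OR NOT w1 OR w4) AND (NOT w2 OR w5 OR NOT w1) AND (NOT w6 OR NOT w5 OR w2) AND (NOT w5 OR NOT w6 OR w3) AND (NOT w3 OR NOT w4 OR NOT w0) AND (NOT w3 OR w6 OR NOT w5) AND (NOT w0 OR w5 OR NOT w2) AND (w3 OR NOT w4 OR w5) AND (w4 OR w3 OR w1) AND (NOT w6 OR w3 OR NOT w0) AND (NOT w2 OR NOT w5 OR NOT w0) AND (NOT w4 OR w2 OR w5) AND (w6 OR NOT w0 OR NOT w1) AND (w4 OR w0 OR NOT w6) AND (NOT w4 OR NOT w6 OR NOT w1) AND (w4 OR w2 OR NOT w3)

Try w6 = false.
Try w5 = true.
(NOT w3) alone gives w3 = false.
Try w2 = true.
(NOT w0) alone gives w0 = false.
Try w4 = true.
No clause remains; w1 is free.

w0: false, w1: true, w2: true, w3: false, w4: true, w5: true, w6: false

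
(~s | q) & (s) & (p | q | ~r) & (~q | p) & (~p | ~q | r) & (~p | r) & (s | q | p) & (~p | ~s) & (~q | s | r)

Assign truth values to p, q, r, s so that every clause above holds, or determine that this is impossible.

UNSATISFIABLE

From the singleton clause (s), s = 1.
From the singleton clause (q), q = 1.
From the singleton clause (p), p = 1.
But (~p) is also a unit clause — contradiction.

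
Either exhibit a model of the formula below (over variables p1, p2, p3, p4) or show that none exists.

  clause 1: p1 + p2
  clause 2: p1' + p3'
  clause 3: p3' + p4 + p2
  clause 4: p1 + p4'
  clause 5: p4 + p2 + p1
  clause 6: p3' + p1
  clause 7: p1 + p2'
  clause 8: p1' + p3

UNSATISFIABLE

Suppose p1 = 1.
From the singleton clause (p3'), p3 = 0.
Now (p3) is unsatisfied and unit — conflict.
Undo p1 and try p1 = 0.
From the singleton clause (p2), p2 = 1.
Now (p2') is unsatisfied and unit — conflict.
Neither p1 = 1 nor p1 = 0 works.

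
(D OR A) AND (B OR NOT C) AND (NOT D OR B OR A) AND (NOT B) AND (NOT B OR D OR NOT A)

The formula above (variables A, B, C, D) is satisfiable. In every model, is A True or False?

Suppose A = false.
The clause (D) is unit, so D = true.
The clause (B) is unit, so B = true.
But (NOT B) is also a unit clause — contradiction.
So every satisfying assignment has A = True.

True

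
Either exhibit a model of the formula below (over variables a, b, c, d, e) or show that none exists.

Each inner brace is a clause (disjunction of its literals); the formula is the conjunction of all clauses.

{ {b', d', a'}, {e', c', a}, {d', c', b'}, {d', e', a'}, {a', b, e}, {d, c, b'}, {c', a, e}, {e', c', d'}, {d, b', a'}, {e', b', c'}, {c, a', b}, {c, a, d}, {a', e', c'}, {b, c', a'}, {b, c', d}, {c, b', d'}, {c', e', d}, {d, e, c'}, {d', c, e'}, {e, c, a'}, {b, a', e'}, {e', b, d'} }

Case b = 0:
Case a = 0:
Case e = 0:
(c') alone gives c = 0.
(d) alone gives d = 1.
All clauses are satisfied.

a ↦ 0; b ↦ 0; c ↦ 0; d ↦ 1; e ↦ 0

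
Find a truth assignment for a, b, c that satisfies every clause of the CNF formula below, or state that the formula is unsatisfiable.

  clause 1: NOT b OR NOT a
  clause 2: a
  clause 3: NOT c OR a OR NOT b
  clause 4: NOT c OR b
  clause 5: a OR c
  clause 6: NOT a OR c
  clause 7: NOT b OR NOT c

UNSATISFIABLE

The clause (a) is unit, so a = true.
The clause (NOT b) is unit, so b = false.
The clause (NOT c) is unit, so c = false.
That conflicts with the unit clause (c).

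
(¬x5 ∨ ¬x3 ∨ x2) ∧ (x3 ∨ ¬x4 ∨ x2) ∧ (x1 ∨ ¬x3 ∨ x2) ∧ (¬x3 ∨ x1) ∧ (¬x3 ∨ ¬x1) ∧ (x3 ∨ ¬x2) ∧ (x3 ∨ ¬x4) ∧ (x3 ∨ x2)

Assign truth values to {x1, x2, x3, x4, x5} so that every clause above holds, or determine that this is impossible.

Case x3 = False:
(¬x2) alone gives x2 = False.
But (x2) is also a unit clause — contradiction.
That branch fails; take x3 = True instead.
(x1) alone gives x1 = True.
But (¬x1) is also a unit clause — contradiction.
Both values of x3 lead to a conflict.

UNSATISFIABLE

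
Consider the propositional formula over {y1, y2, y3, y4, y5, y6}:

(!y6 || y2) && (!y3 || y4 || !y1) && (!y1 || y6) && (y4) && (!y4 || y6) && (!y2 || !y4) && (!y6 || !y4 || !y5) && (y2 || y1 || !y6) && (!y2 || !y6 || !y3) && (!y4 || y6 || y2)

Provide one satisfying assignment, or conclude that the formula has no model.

UNSATISFIABLE

Unit clause (y4) forces y4 = true.
Unit clause (y6) forces y6 = true.
Unit clause (y2) forces y2 = true.
Now (!y2) is unsatisfied and unit — conflict.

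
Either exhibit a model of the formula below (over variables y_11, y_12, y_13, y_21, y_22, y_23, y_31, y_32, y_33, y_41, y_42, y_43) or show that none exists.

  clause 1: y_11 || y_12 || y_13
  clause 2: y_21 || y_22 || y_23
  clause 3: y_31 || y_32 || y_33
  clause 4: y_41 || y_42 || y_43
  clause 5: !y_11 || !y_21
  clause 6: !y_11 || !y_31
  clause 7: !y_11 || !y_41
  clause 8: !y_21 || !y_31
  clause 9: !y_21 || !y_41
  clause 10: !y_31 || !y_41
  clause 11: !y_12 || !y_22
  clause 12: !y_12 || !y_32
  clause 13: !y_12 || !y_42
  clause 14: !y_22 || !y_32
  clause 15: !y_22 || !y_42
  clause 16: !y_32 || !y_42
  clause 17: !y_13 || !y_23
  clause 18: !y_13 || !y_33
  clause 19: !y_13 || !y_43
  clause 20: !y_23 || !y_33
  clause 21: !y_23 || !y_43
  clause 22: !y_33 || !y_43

Suppose y_11 = false.
Suppose y_12 = true.
Unit clause (!y_22) forces y_22 = false.
Unit clause (!y_32) forces y_32 = false.
Unit clause (!y_42) forces y_42 = false.
Suppose y_21 = true.
Unit clause (!y_31) forces y_31 = false.
Unit clause (y_33) forces y_33 = true.
Unit clause (!y_41) forces y_41 = false.
Unit clause (y_43) forces y_43 = true.
That conflicts with the unit clause (!y_43).
Backtrack on y_21: now try y_21 = false.
Unit clause (y_23) forces y_23 = true.
Unit clause (!y_13) forces y_13 = false.
Unit clause (!y_33) forces y_33 = false.
Unit clause (y_31) forces y_31 = true.
Unit clause (!y_41) forces y_41 = false.
Unit clause (y_43) forces y_43 = true.
That conflicts with the unit clause (!y_43).
Either choice for y_21 ends in contradiction.
Backtrack on y_12: now try y_12 = false.
Unit clause (y_13) forces y_13 = true.
Unit clause (!y_23) forces y_23 = false.
Unit clause (!y_33) forces y_33 = false.
Unit clause (!y_43) forces y_43 = false.
Suppose y_21 = true.
Unit clause (!y_31) forces y_31 = false.
Unit clause (y_32) forces y_32 = true.
Unit clause (!y_41) forces y_41 = false.
Unit clause (y_42) forces y_42 = true.
That conflicts with the unit clause (!y_42).
Backtrack on y_21: now try y_21 = false.
Unit clause (y_22) forces y_22 = true.
Unit clause (!y_32) forces y_32 = false.
Unit clause (y_31) forces y_31 = true.
Unit clause (!y_41) forces y_41 = false.
Unit clause (y_42) forces y_42 = true.
That conflicts with the unit clause (!y_42).
Either choice for y_21 ends in contradiction.
Either choice for y_12 ends in contradiction.
Backtrack on y_11: now try y_11 = true.
Unit clause (!y_21) forces y_21 = false.
Unit clause (!y_31) forces y_31 = false.
Unit clause (!y_41) forces y_41 = false.
Suppose y_22 = true.
Unit clause (!y_12) forces y_12 = false.
Unit clause (!y_32) forces y_32 = false.
Unit clause (y_33) forces y_33 = true.
Unit clause (!y_42) forces y_42 = false.
Unit clause (y_43) forces y_43 = true.
That conflicts with the unit clause (!y_43).
Backtrack on y_22: now try y_22 = false.
Unit clause (y_23) forces y_23 = true.
Unit clause (!y_13) forces y_13 = false.
Unit clause (!y_33) forces y_33 = false.
Unit clause (y_32) forces y_32 = true.
Unit clause (!y_12) forces y_12 = false.
Unit clause (!y_42) forces y_42 = false.
Unit clause (y_43) forces y_43 = true.
That conflicts with the unit clause (!y_43).
Either choice for y_22 ends in contradiction.
Either choice for y_11 ends in contradiction.

UNSATISFIABLE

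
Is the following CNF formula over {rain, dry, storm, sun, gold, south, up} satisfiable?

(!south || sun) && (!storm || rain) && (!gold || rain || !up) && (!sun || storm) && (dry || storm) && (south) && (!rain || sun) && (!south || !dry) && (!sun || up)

Satisfiable

From the singleton clause (south), south = true.
From the singleton clause (sun), sun = true.
From the singleton clause (storm), storm = true.
From the singleton clause (rain), rain = true.
From the singleton clause (!dry), dry = false.
From the singleton clause (up), up = true.
Every clause is now satisfied; gold is unconstrained.
A satisfying assignment: rain=true, dry=false, storm=true, sun=true, gold=true, south=true, up=true.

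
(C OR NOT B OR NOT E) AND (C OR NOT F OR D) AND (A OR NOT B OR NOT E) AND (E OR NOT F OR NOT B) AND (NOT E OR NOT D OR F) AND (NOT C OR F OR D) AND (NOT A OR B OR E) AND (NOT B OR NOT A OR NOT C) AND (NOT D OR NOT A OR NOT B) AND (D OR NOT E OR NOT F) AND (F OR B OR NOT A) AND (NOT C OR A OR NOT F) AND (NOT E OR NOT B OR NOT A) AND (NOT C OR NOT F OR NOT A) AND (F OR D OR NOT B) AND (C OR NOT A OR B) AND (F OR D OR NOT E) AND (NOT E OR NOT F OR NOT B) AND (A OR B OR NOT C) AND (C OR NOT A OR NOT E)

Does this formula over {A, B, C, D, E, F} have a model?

Case C = false:
Case B = false:
(NOT A) alone gives A = false.
Case F = true:
(D) alone gives D = true.
All clauses hold; E can take either value.
A satisfying assignment: A ↦ false,  B ↦ false,  C ↦ false,  D ↦ true,  E ↦ true,  F ↦ true.

Yes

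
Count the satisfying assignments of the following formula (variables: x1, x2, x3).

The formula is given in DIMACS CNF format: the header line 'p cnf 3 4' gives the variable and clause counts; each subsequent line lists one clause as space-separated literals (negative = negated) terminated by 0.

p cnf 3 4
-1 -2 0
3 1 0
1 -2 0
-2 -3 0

There are 2^3 = 8 truth assignments over (x1, x2, x3).
Check each against the 4 clauses (columns in the order x1, x2, x3):
  F F F  ✗ fails (x3 ∨ x1)
  F F T  ✓ satisfies all
  F T F  ✗ fails (x3 ∨ x1)
  F T T  ✗ fails (x1 ∨ ¬x2)
  T F F  ✓ satisfies all
  T F T  ✓ satisfies all
  T T F  ✗ fails (¬x1 ∨ ¬x2)
  T T T  ✗ fails (¬x1 ∨ ¬x2)
3 of the 8 rows are models.

3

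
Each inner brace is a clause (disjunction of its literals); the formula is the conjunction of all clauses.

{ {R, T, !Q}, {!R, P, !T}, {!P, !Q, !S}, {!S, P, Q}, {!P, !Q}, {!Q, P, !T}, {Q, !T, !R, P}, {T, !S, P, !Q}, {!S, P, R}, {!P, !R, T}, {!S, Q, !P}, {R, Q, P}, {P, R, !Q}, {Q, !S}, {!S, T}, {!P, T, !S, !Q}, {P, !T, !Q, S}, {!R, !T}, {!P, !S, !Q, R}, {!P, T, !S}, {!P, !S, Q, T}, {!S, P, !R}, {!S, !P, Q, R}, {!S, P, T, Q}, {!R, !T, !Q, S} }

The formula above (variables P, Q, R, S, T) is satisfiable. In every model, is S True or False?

False

Suppose S = true.
The clause (Q) is unit, so Q = true.
The clause (!P) is unit, so P = false.
The clause (!T) is unit, so T = false.
But (T) is also a unit clause — contradiction.
So every satisfying assignment has S = False.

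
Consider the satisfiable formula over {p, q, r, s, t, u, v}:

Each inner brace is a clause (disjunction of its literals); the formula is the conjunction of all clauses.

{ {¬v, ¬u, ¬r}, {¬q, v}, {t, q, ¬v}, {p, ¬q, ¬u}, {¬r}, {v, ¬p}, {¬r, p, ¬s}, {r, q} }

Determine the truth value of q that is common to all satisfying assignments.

Suppose q = False.
The clause (¬r) is unit, so r = False.
Now (r) is unsatisfied and unit — conflict.
So every satisfying assignment has q = True.

True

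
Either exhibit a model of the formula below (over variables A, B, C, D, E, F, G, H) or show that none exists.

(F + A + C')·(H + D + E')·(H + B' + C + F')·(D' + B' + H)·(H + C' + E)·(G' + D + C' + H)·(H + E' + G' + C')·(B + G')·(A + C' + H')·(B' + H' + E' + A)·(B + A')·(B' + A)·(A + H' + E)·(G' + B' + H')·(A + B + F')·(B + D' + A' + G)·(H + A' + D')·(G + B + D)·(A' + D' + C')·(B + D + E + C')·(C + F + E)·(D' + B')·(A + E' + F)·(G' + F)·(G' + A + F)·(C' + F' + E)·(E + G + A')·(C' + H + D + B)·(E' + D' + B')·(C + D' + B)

Try B = 1.
(A) alone gives A = 1.
(D') alone gives D = 0.
Try H = 1.
(G') alone gives G = 0.
(E) alone gives E = 1.
No clause remains; C, F are free.

A: 1, B: 1, C: 1, D: 0, E: 1, F: 0, G: 0, H: 1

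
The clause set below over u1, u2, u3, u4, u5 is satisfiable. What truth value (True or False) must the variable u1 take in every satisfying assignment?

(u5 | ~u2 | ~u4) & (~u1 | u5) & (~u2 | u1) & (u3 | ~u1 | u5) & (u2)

Suppose u1 = 0.
The clause (~u2) is unit, so u2 = 0.
That conflicts with the unit clause (u2).
So every satisfying assignment has u1 = True.

True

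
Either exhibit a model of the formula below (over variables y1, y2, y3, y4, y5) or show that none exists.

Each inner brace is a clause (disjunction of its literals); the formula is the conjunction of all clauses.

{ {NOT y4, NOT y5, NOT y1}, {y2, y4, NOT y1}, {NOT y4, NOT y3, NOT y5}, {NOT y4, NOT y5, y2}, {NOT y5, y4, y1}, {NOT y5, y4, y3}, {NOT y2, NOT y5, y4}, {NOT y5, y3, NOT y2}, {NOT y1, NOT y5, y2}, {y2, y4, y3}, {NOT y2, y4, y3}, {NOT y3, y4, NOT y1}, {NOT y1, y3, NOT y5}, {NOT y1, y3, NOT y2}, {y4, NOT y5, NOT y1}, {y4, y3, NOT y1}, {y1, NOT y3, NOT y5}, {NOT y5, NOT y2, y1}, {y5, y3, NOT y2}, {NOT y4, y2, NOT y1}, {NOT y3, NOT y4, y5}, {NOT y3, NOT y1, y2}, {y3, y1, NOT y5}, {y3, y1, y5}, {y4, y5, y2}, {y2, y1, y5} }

Branch on y4: set y4 = false.
Branch on y2: set y2 = true.
(NOT y5) alone gives y5 = false.
(y3) alone gives y3 = true.
(NOT y1) alone gives y1 = false.
All clauses are satisfied.

y1 ↦ false,  y2 ↦ true,  y3 ↦ true,  y4 ↦ false,  y5 ↦ false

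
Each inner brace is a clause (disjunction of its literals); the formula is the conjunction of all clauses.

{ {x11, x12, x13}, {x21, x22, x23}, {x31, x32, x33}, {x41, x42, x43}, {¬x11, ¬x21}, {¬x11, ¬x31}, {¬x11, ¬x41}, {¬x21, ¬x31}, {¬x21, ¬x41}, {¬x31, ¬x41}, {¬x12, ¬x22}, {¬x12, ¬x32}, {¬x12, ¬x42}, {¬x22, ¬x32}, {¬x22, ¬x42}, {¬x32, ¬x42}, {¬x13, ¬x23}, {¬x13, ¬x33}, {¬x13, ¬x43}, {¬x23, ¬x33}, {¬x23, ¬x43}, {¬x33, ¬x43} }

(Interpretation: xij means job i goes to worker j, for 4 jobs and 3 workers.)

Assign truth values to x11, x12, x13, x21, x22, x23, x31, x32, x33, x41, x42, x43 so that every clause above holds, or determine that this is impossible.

UNSATISFIABLE

Branch on x11: set x11 = False.
Branch on x12: set x12 = True.
From the singleton clause (¬x22), x22 = False.
From the singleton clause (¬x32), x32 = False.
From the singleton clause (¬x42), x42 = False.
Branch on x21: set x21 = True.
From the singleton clause (¬x31), x31 = False.
From the singleton clause (x33), x33 = True.
From the singleton clause (¬x41), x41 = False.
From the singleton clause (x43), x43 = True.
But (¬x43) is also a unit clause — contradiction.
Backtrack on x21: now try x21 = False.
From the singleton clause (x23), x23 = True.
From the singleton clause (¬x13), x13 = False.
From the singleton clause (¬x33), x33 = False.
From the singleton clause (x31), x31 = True.
From the singleton clause (¬x41), x41 = False.
From the singleton clause (x43), x43 = True.
But (¬x43) is also a unit clause — contradiction.
Both values of x21 lead to a conflict.
Backtrack on x12: now try x12 = False.
From the singleton clause (x13), x13 = True.
From the singleton clause (¬x23), x23 = False.
From the singleton clause (¬x33), x33 = False.
From the singleton clause (¬x43), x43 = False.
Branch on x21: set x21 = True.
From the singleton clause (¬x31), x31 = False.
From the singleton clause (x32), x32 = True.
From the singleton clause (¬x41), x41 = False.
From the singleton clause (x42), x42 = True.
But (¬x42) is also a unit clause — contradiction.
Backtrack on x21: now try x21 = False.
From the singleton clause (x22), x22 = True.
From the singleton clause (¬x32), x32 = False.
From the singleton clause (x31), x31 = True.
From the singleton clause (¬x41), x41 = False.
From the singleton clause (x42), x42 = True.
But (¬x42) is also a unit clause — contradiction.
Both values of x21 lead to a conflict.
Both values of x12 lead to a conflict.
Backtrack on x11: now try x11 = True.
From the singleton clause (¬x21), x21 = False.
From the singleton clause (¬x31), x31 = False.
From the singleton clause (¬x41), x41 = False.
Branch on x22: set x22 = True.
From the singleton clause (¬x12), x12 = False.
From the singleton clause (¬x32), x32 = False.
From the singleton clause (x33), x33 = True.
From the singleton clause (¬x42), x42 = False.
From the singleton clause (x43), x43 = True.
But (¬x43) is also a unit clause — contradiction.
Backtrack on x22: now try x22 = False.
From the singleton clause (x23), x23 = True.
From the singleton clause (¬x13), x13 = False.
From the singleton clause (¬x33), x33 = False.
From the singleton clause (x32), x32 = True.
From the singleton clause (¬x12), x12 = False.
From the singleton clause (¬x42), x42 = False.
From the singleton clause (x43), x43 = True.
But (¬x43) is also a unit clause — contradiction.
Both values of x22 lead to a conflict.
Both values of x11 lead to a conflict.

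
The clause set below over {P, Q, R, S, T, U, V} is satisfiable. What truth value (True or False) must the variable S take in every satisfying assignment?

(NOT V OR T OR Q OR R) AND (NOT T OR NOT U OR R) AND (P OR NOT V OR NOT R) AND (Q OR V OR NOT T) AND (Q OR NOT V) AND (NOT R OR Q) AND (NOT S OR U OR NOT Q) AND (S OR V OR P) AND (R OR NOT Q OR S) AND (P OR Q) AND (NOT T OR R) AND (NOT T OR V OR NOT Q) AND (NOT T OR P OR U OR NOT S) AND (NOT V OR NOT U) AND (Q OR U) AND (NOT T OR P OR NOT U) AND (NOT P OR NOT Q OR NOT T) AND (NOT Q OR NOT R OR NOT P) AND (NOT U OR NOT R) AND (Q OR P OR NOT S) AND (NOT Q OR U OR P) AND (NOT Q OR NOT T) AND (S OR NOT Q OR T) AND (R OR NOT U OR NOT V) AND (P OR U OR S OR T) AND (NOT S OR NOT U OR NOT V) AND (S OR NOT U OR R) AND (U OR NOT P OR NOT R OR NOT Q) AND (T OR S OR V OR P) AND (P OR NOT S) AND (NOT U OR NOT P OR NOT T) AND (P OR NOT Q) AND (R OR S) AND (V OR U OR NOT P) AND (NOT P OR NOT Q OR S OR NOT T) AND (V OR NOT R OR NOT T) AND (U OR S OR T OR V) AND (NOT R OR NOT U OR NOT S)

Suppose S = false.
The clause (R) is unit, so R = true.
The clause (Q) is unit, so Q = true.
The clause (NOT P) is unit, so P = false.
That conflicts with the unit clause (P).
So every satisfying assignment has S = True.

True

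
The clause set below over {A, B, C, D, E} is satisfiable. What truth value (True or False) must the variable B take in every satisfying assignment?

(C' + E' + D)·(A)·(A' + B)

True

Suppose B = 0.
Unit clause (A) forces A = 1.
But (A') is also a unit clause — contradiction.
So every satisfying assignment has B = True.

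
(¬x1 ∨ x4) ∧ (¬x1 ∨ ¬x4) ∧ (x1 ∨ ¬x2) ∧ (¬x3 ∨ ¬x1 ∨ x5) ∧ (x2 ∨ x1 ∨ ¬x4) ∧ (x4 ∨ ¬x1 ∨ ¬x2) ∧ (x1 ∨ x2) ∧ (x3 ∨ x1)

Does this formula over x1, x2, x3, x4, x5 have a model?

No

Suppose x1 = False.
The clause (¬x2) is unit, so x2 = False.
But (x2) is also a unit clause — contradiction.
Backtrack on x1: now try x1 = True.
The clause (x4) is unit, so x4 = True.
But (¬x4) is also a unit clause — contradiction.
Either choice for x1 ends in contradiction.
No assignment satisfies every clause.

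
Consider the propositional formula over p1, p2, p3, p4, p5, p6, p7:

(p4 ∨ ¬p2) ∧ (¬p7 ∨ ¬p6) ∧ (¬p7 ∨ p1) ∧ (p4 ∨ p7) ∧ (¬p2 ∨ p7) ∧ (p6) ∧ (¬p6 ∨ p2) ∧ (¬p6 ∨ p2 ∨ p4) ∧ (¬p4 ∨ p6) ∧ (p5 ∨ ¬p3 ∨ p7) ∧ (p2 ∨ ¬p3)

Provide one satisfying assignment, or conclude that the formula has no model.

UNSATISFIABLE

The clause (p6) is unit, so p6 = True.
The clause (¬p7) is unit, so p7 = False.
The clause (p4) is unit, so p4 = True.
The clause (¬p2) is unit, so p2 = False.
But (p2) is also a unit clause — contradiction.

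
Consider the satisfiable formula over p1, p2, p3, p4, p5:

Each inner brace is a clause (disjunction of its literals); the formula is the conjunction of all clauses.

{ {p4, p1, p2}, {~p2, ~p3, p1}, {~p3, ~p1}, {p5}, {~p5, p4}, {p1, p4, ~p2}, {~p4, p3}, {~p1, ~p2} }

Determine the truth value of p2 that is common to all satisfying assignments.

Suppose p2 = 1.
The clause (p5) is unit, so p5 = 1.
The clause (p4) is unit, so p4 = 1.
The clause (p3) is unit, so p3 = 1.
The clause (p1) is unit, so p1 = 1.
Now (~p1) is unsatisfied and unit — conflict.
So every satisfying assignment has p2 = False.

False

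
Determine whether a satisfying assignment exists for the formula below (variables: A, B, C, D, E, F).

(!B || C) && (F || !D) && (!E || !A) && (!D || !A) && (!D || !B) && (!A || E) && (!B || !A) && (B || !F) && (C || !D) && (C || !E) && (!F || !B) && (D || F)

Unsatisfiable

Branch on B: set B = false.
Unit clause (!F) forces F = false.
Unit clause (!D) forces D = false.
But (D) is also a unit clause — contradiction.
So B must be the other value — set B = true.
Unit clause (C) forces C = true.
Unit clause (!D) forces D = false.
Unit clause (!A) forces A = false.
Unit clause (!F) forces F = false.
But (F) is also a unit clause — contradiction.
Both values of B lead to a conflict.
No assignment satisfies every clause.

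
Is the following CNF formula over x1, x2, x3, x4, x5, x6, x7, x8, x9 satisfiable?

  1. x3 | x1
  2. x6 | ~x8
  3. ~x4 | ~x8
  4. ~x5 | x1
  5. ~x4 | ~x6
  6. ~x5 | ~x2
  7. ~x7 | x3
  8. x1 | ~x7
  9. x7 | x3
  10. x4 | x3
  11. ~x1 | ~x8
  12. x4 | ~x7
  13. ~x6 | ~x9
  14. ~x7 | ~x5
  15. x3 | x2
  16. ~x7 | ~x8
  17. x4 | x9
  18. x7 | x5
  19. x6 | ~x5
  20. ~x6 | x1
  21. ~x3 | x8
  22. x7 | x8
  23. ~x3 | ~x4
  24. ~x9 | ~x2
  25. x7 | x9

No

Case x3 = 1:
From the singleton clause (x8), x8 = 1.
From the singleton clause (x6), x6 = 1.
From the singleton clause (~x4), x4 = 0.
From the singleton clause (~x1), x1 = 0.
But (x1) is also a unit clause — contradiction.
That branch fails; take x3 = 0 instead.
From the singleton clause (x1), x1 = 1.
From the singleton clause (~x7), x7 = 0.
But (x7) is also a unit clause — contradiction.
Neither x3 = 1 nor x3 = 0 works.
No assignment satisfies every clause.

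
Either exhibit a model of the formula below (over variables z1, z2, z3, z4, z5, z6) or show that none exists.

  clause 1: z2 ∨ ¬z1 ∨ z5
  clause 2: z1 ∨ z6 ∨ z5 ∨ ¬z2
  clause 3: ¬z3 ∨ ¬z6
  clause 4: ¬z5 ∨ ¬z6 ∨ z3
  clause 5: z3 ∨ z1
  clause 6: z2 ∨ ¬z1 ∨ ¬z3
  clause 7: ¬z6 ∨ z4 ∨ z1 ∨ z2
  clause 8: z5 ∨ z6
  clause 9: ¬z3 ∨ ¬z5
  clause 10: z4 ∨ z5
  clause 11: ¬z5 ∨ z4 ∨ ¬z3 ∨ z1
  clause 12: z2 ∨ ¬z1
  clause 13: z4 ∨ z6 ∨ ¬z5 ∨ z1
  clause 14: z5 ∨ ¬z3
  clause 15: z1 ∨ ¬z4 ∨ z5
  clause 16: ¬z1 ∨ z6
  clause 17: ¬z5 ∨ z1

z1=True,  z2=True,  z3=False,  z4=True,  z5=False,  z6=True

Try z3 = False.
(z1) alone gives z1 = True.
(z2) alone gives z2 = True.
(z6) alone gives z6 = True.
(¬z5) alone gives z5 = False.
(z4) alone gives z4 = True.
This assignment satisfies each clause.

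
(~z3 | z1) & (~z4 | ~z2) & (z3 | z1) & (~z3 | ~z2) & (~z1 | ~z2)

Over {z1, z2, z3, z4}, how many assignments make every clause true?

4

There are 2^4 = 16 truth assignments over (z1, z2, z3, z4).
Check each against the 5 clauses (columns in the order z1, z2, z3, z4):
  F F F F  ✗ fails (z3 | z1)
  F F F T  ✗ fails (z3 | z1)
  F F T F  ✗ fails (~z3 | z1)
  F F T T  ✗ fails (~z3 | z1)
  F T F F  ✗ fails (z3 | z1)
  F T F T  ✗ fails (~z4 | ~z2)
  F T T F  ✗ fails (~z3 | z1)
  F T T T  ✗ fails (~z3 | z1)
  T F F F  ✓ satisfies all
  T F F T  ✓ satisfies all
  T F T F  ✓ satisfies all
  T F T T  ✓ satisfies all
  T T F F  ✗ fails (~z1 | ~z2)
  T T F T  ✗ fails (~z4 | ~z2)
  T T T F  ✗ fails (~z3 | ~z2)
  T T T T  ✗ fails (~z4 | ~z2)
4 of the 16 rows are models.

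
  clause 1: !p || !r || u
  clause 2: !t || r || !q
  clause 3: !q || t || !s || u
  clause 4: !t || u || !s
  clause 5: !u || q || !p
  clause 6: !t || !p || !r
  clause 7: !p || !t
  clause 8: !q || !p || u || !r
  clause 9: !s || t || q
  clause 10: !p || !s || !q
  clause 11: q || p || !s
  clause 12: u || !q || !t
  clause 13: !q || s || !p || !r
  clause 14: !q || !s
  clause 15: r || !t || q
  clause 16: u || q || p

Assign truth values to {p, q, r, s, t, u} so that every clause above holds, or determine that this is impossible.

p=true,  q=false,  r=false,  s=false,  t=false,  u=false

Try p = true.
From the singleton clause (!t), t = false.
Try r = false.
Try u = false.
Try q = false.
From the singleton clause (!s), s = false.
All clauses are satisfied.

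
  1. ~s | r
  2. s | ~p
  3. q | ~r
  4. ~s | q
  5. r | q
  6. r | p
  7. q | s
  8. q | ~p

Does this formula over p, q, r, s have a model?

Yes

Suppose s = 1.
From the singleton clause (r), r = 1.
From the singleton clause (q), q = 1.
All clauses hold; p can take either value.
A satisfying assignment: p: 1, q: 1, r: 1, s: 1.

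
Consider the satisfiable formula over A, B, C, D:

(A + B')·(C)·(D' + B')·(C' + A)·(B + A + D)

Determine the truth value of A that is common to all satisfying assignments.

Suppose A = 0.
(B') alone gives B = 0.
(C) alone gives C = 1.
Now (C') is unsatisfied and unit — conflict.
So every satisfying assignment has A = True.

True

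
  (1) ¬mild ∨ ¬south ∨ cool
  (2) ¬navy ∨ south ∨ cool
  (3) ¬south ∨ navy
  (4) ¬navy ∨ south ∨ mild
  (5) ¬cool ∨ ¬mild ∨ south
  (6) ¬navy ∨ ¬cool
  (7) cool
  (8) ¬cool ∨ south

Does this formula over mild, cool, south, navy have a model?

From the singleton clause (cool), cool = True.
From the singleton clause (¬navy), navy = False.
From the singleton clause (¬south), south = False.
But (south) is also a unit clause — contradiction.
No assignment satisfies every clause.

No, unsatisfiable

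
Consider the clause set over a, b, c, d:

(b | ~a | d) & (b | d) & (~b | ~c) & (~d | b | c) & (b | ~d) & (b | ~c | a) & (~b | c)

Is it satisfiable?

Branch on b: set b = 1.
(~c) alone gives c = 0.
That conflicts with the unit clause (c).
Undo b and try b = 0.
(d) alone gives d = 1.
That conflicts with the unit clause (~d).
Either choice for b ends in contradiction.
No assignment satisfies every clause.

No, unsatisfiable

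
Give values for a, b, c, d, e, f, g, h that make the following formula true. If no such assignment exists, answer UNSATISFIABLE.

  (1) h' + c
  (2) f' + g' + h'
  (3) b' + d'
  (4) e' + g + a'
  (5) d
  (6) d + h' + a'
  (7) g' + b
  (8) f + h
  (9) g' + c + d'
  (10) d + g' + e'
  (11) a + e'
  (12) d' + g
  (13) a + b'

UNSATISFIABLE

The clause (d) is unit, so d = 1.
The clause (b') is unit, so b = 0.
The clause (g') is unit, so g = 0.
Now (g) is unsatisfied and unit — conflict.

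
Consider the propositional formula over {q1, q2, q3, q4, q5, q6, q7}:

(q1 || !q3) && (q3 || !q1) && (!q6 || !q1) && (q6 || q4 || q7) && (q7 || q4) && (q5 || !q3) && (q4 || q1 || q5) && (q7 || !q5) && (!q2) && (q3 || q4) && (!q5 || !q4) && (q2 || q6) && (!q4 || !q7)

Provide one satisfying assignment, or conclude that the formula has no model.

q1=false; q2=false; q3=false; q4=true; q5=false; q6=true; q7=false

Unit clause (!q2) forces q2 = false.
Unit clause (q6) forces q6 = true.
Unit clause (!q1) forces q1 = false.
Unit clause (!q3) forces q3 = false.
Unit clause (q4) forces q4 = true.
Unit clause (!q5) forces q5 = false.
Unit clause (!q7) forces q7 = false.
All clauses are satisfied.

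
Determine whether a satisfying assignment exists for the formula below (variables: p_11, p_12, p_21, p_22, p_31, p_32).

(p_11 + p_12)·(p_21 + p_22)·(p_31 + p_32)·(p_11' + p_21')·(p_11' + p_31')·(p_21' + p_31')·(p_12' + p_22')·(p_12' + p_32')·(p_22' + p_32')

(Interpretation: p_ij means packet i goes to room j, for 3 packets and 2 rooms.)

Case p_11 = 1:
Unit clause (p_21') forces p_21 = 0.
Unit clause (p_22) forces p_22 = 1.
Unit clause (p_31') forces p_31 = 0.
Unit clause (p_32) forces p_32 = 1.
Now (p_32') is unsatisfied and unit — conflict.
That branch fails; take p_11 = 0 instead.
Unit clause (p_12) forces p_12 = 1.
Unit clause (p_22') forces p_22 = 0.
Unit clause (p_21) forces p_21 = 1.
Unit clause (p_31') forces p_31 = 0.
Unit clause (p_32) forces p_32 = 1.
Now (p_32') is unsatisfied and unit — conflict.
Either choice for p_11 ends in contradiction.
No assignment satisfies every clause.

Unsatisfiable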